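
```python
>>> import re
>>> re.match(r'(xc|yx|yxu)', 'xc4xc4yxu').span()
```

`re.match` won't scan ahead — the pattern has to work from the very first character.
The match spans [0:2] → 'xc'.

(0, 2)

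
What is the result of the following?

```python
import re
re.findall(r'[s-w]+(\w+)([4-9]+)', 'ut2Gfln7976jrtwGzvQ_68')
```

[('2Gfln7976jrtwGzvQ_6', '8')]

This matches one or more of a character in [s-w]; then one or more of a word character (captured); then one or more of a character in [4-9] (captured).
With 2 capturing groups, `findall` returns a 2-tuple per match.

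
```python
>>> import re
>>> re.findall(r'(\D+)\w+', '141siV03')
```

['siV']

Pattern: one or more of a non-digit (captured); then one or more of a word character.
Walking the string: at [3:8] match 'siV03', group 1 = 'siV'.
One capturing group, so `findall` returns just the captured substring from the one match — 1 in all.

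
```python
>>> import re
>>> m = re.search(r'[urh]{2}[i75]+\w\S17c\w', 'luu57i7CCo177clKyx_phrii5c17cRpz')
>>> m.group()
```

'hrii5c17cR'

The match spans [20:30] → 'hrii5c17cR'.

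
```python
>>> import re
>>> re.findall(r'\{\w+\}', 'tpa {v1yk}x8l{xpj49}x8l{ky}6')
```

Matches: at [4:10] → '{v1yk}'; at [13:20] → '{xpj49}'; at [23:27] → '{ky}'.
Since nothing is captured, `findall` lists the 3 matched substrings directly.

['{v1yk}', '{xpj49}', '{ky}']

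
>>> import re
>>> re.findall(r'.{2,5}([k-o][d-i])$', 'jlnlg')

['lg']

Pattern: 2 to 5 of any character; then a character in [k-o], then a character in [d-i] (captured); then anchored at the end.
Matches: at [0:5] match 'jlnlg', group 1 = 'lg'.
One capturing group, so `findall` returns just the captured substring from the one match — 1 in all.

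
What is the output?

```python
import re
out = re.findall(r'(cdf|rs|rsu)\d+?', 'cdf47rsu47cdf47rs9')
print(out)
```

['cdf', 'rsu', 'cdf', 'rs']

Walking the string: at [0:4] match 'cdf4', group 1 = 'cdf'; at [5:9] match 'rsu4', group 1 = 'rsu'; at [10:14] match 'cdf4', group 1 = 'cdf'; at [15:18] match 'rs9', group 1 = 'rs'.
`findall` collects group 1 from each match (4 total).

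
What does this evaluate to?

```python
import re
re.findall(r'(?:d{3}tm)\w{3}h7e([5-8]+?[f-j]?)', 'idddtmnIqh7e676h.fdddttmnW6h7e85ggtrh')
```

['6']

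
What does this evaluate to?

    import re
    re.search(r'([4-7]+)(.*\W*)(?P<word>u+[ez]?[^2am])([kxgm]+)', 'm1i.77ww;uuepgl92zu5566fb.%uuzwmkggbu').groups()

The match spans [4:35] → '77ww;uuepgl92zu5566fb.%uuzwmkgg'.
Captured: group 1 = '77', group 2 = 'ww;uuepgl92zu5566fb.%u', group 3 = 'uzw', group 4 = 'mkgg'.

('77', 'ww;uuepgl92zu5566fb.%u', 'uzw', 'mkgg')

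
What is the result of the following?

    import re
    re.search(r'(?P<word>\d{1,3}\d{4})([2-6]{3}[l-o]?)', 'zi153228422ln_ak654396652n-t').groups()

('153228', '422l')

This matches 1 to 3 of a digit, then exactly 4 of a digit (captured as 'word'); then exactly 3 of a character in [2-6], then optionally a character in [l-o] (captured).
Unlike `match`, `search` isn't anchored — it looks for the pattern anywhere in the string.
The match spans [2:12] → '153228422l'.
Captured: group 1 = '153228', group 2 = '422l'.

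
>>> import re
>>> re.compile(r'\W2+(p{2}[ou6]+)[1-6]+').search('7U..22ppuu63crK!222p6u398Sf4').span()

The match spans [3:12] → '.22ppuu63'.

(3, 12)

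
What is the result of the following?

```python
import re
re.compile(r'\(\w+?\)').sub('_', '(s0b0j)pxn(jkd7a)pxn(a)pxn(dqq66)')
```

'_pxn_pxn_pxn_'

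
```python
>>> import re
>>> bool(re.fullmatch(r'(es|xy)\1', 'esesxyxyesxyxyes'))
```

After group 1 captures some text, `\1` only succeeds where that same text appears again.
`fullmatch` succeeds only if the pattern covers the string from start to end.
Here the pattern can't cover the whole string, so the call returns None, and `bool(None)` is False.

False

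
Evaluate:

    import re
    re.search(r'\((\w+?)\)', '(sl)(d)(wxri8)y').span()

(0, 4)

The match spans [0:4] → '(sl)'.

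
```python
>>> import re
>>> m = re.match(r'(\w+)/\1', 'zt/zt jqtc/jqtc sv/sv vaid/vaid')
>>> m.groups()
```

`\1` is not a pattern — it's the concrete string captured by group 1, re-applied verbatim.
`re.match` won't scan ahead — the pattern has to work from the very first character.
The match spans [0:5] → 'zt/zt'.
Captured: group 1 = 'zt'.

('zt',)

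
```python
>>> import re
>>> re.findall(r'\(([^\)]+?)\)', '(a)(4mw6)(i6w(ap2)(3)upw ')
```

['a', '4mw6', 'i6w(ap2', '3']

Matches: at [0:3] match '(a)', group 1 = 'a'; at [3:9] match '(4mw6)', group 1 = '4mw6'; at [9:18] match '(i6w(ap2)', group 1 = 'i6w(ap2'; at [18:21] match '(3)', group 1 = '3'.
`findall` collects group 1 from each match (4 total).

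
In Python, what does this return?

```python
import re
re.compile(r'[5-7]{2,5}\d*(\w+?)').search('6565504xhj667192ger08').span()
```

This matches 2 to 5 of a character in [5-7], then zero or more of a digit; then one or more of a word character (lazy) (captured).
A non-greedy quantifier consumes as few characters as it can — just enough that the remainder of the pattern still matches from where it stops; whatever follows it matches normally.
`re.search` tries every starting position until one works.
The match spans [0:8] → '6565504x'.
Captured: group 1 = 'x'.

(0, 8)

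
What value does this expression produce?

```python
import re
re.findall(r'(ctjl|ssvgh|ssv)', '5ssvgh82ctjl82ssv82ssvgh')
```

The regex engine tests alternatives in the order written; an earlier branch that matches wins even if a later one would match more.
`findall` collects group 1 from each match (4 total).

['ssvgh', 'ctjl', 'ssv', 'ssvgh']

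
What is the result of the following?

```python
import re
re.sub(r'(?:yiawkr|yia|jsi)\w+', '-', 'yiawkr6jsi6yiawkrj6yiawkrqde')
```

Matches: at [0:28] → 'yiawkr6jsi6yiawkrj6yiawkrqde'.
`sub` substitutes '-' at each match site.

'-'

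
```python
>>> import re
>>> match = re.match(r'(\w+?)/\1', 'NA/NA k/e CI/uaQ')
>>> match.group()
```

'NA/NA'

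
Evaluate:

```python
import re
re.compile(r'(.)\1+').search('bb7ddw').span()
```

`\1` has to match the exact text group 1 already captured.
Unlike `match`, `search` isn't anchored — it looks for the pattern anywhere in the string.
The match spans [0:2] → 'bb'.
Captured: group 1 = 'b'.

(0, 2)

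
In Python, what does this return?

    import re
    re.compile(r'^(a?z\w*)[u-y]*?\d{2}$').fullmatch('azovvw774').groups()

The match spans [0:9] → 'azovvw774'.
Captured: group 1 = 'azovvw7'.

('azovvw7',)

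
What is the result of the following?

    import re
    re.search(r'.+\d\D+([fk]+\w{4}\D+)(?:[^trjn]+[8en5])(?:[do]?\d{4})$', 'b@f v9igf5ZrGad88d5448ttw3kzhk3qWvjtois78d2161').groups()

This matches one or more of any character; then a digit, then one or more of a non-digit; then one or more of one of [fk], then exactly 4 of a word character, then one or more of a non-digit (captured); then one or more of any character except [trjn], then one of [8en5] (non-capturing group); then optionally one of [do], then exactly 4 of a digit (non-capturing group); then anchored at the end.
Unlike `match`, `search` isn't anchored — it looks for the pattern anywhere in the string.
The match spans [0:46] → 'b@f v9igf5ZrGad88d5448ttw3kzhk3qWvjtois78d2161'.
Captured: group 1 = 'k3qWvjtois'.

('k3qWvjtois',)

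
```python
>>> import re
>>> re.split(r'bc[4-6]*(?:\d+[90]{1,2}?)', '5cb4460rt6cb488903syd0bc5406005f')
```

The pattern matches the literal 'bc', then zero or more of a character in [4-6]; then one or more of a digit, then 1 to 2 of one of [90] (lazy) (non-capturing group).
Matches to split on: at [22:30] → 'bc540600'.
Each match becomes a cut point; 2 segments remain.

['5cb4460rt6cb488903syd0', '5f']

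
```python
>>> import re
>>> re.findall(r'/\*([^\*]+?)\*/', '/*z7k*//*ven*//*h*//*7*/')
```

Walking the string: at [0:7] match '/*z7k*/', group 1 = 'z7k'; at [7:14] match '/*ven*/', group 1 = 'ven'; at [14:19] match '/*h*/', group 1 = 'h'; at [19:24] match '/*7*/', group 1 = '7'.
With a single group, `findall` returns only what that group captured — 4 items.

['z7k', 'ven', 'h', '7']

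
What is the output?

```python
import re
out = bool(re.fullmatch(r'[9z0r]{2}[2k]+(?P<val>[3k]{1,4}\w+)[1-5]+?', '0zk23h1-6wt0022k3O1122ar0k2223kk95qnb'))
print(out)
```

False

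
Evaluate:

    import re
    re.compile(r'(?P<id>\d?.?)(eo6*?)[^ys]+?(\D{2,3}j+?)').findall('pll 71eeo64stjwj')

[('1e', 'eo', 'stj')]

A non-greedy quantifier consumes as few characters as it can — just enough that the remainder of the pattern still matches from where it stops; whatever follows it matches normally.
`findall` packs the 3 group values into a tuple for every match.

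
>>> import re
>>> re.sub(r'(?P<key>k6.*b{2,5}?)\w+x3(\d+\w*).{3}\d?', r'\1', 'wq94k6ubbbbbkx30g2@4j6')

'wq94k6ubbbbb'

Pattern: the literal 'k6', then zero or more of any character, then 2 to 5 of the literal 'b' (lazy) (captured as 'key'); then one or more of a word character, then the literal 'x3'; then one or more of a digit, then zero or more of a word character (captured); then exactly 3 of any character, then optionally a digit.
Matches: at [4:22] → 'k6ubbbbbkx30g2@4j6'.
`\1` in the replacement pulls in group 1's text for each match.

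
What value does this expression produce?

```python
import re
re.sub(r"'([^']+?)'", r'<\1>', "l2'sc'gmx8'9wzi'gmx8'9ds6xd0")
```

"l2<sc>gmx8<9wzi>gmx8'9ds6xd0"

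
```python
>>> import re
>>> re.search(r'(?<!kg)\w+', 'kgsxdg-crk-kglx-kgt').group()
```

'kgsxdg'

The negative lookaround is zero-width — it rules out positions where the adjacent text would match, without consuming anything.
`re.search` tries every starting position until one works.
The match spans [0:6] → 'kgsxdg'.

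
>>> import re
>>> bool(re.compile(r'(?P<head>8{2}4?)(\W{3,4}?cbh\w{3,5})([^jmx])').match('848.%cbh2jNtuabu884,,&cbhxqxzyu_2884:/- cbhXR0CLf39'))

The pattern matches exactly 2 of a literal '8', then optionally a literal '4' (captured as 'head'); then 3 to 4 of a non-word character (lazy), then the literal 'cbh', then 3 to 5 of a word character (captured); then any character except [jmx] (captured).
`match` is anchored at position 0; if the pattern doesn't fit there, it returns None.
Here the pattern fails at index 0, so the call returns None, and `bool(None)` is False.

False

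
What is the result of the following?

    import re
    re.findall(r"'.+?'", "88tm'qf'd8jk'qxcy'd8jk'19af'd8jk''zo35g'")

["'qf'", "'qxcy'", "'19af'", "''zo35g'"]

A non-greedy quantifier consumes as few characters as it can — just enough that the remainder of the pattern still matches from where it stops; whatever follows it matches normally.
Walking the string: at [4:8] → "'qf'"; at [12:18] → "'qxcy'"; at [22:28] → "'19af'"; at [32:40] → "''zo35g'".
Since nothing is captured, `findall` lists the 4 matched substrings directly.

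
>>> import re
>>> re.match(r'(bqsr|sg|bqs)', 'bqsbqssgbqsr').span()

(0, 3)

`re.match` only tries the pattern at the start of the string.
The match spans [0:3] → 'bqs'.
Captured: group 1 = 'bqs'.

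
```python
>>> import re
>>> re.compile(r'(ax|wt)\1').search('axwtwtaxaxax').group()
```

'wtwt'

`\1` has to match the exact text group 1 already captured.
`search` walks the string left to right and returns the first match it finds.
The match spans [2:6] → 'wtwt'.
Captured: group 1 = 'wt'.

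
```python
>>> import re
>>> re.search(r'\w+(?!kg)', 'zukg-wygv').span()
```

(0, 4)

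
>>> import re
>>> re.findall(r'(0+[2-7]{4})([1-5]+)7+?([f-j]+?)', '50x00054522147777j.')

Pattern: one or more of the literal '0', then exactly 4 of a character in [2-7] (captured); then one or more of a character in [1-5] (captured); then one or more of a literal '7' (lazy); then one or more of a character in [f-j] (lazy) (captured).
With 3 capturing groups, `findall` returns a 3-tuple per match.

[('0005452', '214', 'j')]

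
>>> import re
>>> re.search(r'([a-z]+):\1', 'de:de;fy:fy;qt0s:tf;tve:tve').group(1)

The match spans [0:5] → 'de:de'.
Captured: group 1 = 'de'.

'de'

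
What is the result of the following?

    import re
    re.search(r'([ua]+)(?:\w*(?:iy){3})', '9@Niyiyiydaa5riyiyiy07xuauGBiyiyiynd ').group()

Pattern: one or more of one of [ua] (captured); then zero or more of a word character, then the literal 'iy' repeated 3 times (non-capturing group).
`search` walks the string left to right and returns the first match it finds.
The match spans [10:34] → 'aa5riyiyiy07xuauGBiyiyiy'.
Captured: group 1 = 'aa'.

'aa5riyiyiy07xuauGBiyiyiy'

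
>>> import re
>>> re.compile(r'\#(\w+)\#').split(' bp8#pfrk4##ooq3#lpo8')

Matches to split on: at [4:11] → '#pfrk4#'; at [11:17] → '#ooq3#'.
Because the pattern has a capturing group, `split` also inserts each captured text between the pieces.

[' bp8', 'pfrk4', '', 'ooq3', 'lpo8']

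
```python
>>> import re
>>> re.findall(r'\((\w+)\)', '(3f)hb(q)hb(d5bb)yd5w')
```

Matches: at [0:4] match '(3f)', group 1 = '3f'; at [6:9] match '(q)', group 1 = 'q'; at [11:17] match '(d5bb)', group 1 = 'd5bb'.
One capturing group, so `findall` returns just the captured substring from each match — 3 in all.

['3f', 'q', 'd5bb']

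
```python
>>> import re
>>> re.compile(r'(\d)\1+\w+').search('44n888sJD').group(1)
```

'4'

The match spans [0:9] → '44n888sJD'.
Captured: group 1 = '4'.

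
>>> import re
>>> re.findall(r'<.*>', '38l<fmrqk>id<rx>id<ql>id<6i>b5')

['<fmrqk>id<rx>id<ql>id<6i>']

Scanning left to right: at [3:28] → '<fmrqk>id<rx>id<ql>id<6i>'.
No capturing groups, so `findall` returns the 1 full match string.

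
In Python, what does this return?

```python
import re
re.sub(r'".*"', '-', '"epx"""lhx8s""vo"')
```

Matches: at [0:17] → '"epx"""lhx8s""vo"'.
Each match is replaced by '-'.

'-'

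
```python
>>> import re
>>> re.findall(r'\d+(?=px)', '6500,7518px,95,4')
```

['7518']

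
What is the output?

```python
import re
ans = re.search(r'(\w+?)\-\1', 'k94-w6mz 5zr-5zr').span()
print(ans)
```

(9, 16)

After group 1 captures some text, `\1` only succeeds where that same text appears again.
`re.search` tries every starting position until one works.
The match spans [9:16] → '5zr-5zr'.
Captured: group 1 = '5zr'.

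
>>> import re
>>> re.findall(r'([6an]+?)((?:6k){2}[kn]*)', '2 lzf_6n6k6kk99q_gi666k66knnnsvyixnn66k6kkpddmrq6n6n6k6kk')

2 groups means each result is a tuple of 2 captured strings — 3 here.

[('6n', '6k6kk'), ('nn6', '6k6kk'), ('6n6n', '6k6kk')]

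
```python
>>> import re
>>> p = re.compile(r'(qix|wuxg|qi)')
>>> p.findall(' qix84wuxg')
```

['qix', 'wuxg']

Alternation tries branches left to right and keeps the first one that lets the overall match succeed at that position.
`findall` collects group 1 from each match (2 total).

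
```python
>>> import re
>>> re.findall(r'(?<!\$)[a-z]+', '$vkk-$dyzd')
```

['kk', 'yzd']

A negative assertion filters positions out without eating any characters.
Matches: at [2:4] → 'kk'; at [7:10] → 'yzd'.
With no groups in the pattern, `findall` gives back each whole match — 2 here.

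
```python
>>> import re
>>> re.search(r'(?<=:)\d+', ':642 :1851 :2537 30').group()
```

Lookahead/lookbehind check context without consuming it, so the matched span excludes the asserted characters.
The match spans [1:4] → '642'.

'642'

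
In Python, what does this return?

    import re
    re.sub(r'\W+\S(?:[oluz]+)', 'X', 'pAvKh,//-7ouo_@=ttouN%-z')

'pAvKhX_@=ttouNX'

Pattern: one or more of a non-word character, then a non-whitespace character; then one or more of one of [oluz] (non-capturing group).
Matches: at [5:13] → ',//-7ouo'; at [21:24] → '%-z'.
`sub` substitutes 'X' at each match site.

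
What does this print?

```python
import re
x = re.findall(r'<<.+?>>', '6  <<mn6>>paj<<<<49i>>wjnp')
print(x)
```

['<<mn6>>', '<<<<49i>>']

With the lazy modifier that quantifier settles for the fewest repetitions that let the rest of the pattern succeed (the atoms after it are unaffected and can still be greedy).
Matches: at [3:10] → '<<mn6>>'; at [13:22] → '<<<<49i>>'.
`findall` yields the raw match text (2 of them) because the pattern has no groups.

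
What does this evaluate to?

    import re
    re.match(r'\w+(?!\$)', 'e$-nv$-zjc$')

None

The negative lookaround is zero-width — it rules out positions where the adjacent text would match, without consuming anything.
`re.match` won't scan ahead — the pattern has to work from the very first character.
Here the pattern fails at index 0, so the call returns None.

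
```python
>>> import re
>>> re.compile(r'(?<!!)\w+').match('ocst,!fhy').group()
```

`match` is anchored at position 0; if the pattern doesn't fit there, it returns None.
The match spans [0:4] → 'ocst'.

'ocst'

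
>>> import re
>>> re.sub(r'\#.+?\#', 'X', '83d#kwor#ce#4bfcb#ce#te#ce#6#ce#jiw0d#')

'83dXceXceXceXceX'

Because the quantifier is non-greedy, it stops expanding at the earliest point where the rest of the pattern can succeed.
Matches: at [3:9] → '#kwor#'; at [11:18] → '#4bfcb#'; at [20:24] → '#te#'; at [26:29] → '#6#'; at [31:38] → '#jiw0d#'.
Every occurrence is swapped for 'X'.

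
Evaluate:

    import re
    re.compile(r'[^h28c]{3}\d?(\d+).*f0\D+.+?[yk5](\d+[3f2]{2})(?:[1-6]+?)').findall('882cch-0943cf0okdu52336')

[('3', '233')]

The pattern matches exactly 3 of any character except [h28c], then optionally a digit; then one or more of a digit (captured); then zero or more of any character, then the literal 'f0', then one or more of a non-digit; then one or more of any character (lazy), then one of [yk5]; then one or more of a digit, then exactly 2 of one of [3f2] (captured); then one or more of a character in [1-6] (lazy) (non-capturing group).
Matches: at [6:23] match '-0943cf0okdu52336', groups = ('3', '233').
Multiple groups make `findall` return tuples — one 2-tuple for the one match.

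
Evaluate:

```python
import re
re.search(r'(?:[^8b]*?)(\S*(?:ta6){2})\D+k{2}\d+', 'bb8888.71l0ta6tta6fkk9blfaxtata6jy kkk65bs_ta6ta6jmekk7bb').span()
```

(23, 55)

The pattern matches zero or more of any character except [8b] (lazy) (non-capturing group); then zero or more of a non-whitespace character, then the literal 'ta6' repeated 2 times (captured); then one or more of a non-digit, then exactly 2 of the literal 'k', then one or more of a digit.
`re.search` tries every starting position until one works.
The match spans [23:55] → 'lfaxtata6jy kkk65bs_ta6ta6jmekk7'.
Captured: group 1 = 'kkk65bs_ta6ta6'.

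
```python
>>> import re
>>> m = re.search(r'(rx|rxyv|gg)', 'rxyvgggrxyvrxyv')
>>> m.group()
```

'rx'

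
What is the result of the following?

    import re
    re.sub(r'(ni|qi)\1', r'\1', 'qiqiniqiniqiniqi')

`\1` is not a pattern — it's the concrete string captured by group 1, re-applied verbatim.
Matches: at [0:4] → 'qiqi'.
The replacement refers to a captured group, so each match is rewritten using its own captured text.

'qiniqiniqiniqi'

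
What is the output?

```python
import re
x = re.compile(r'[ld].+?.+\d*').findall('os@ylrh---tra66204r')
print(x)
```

['lrh---tra66204r']

Pattern: one of [ld], then one or more of any character (lazy); then one or more of any character, then zero or more of a digit.
No capturing groups, so `findall` returns the 1 full match string.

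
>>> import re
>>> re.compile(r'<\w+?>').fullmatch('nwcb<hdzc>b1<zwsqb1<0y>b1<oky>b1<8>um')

`re.fullmatch` requires the pattern to consume the entire string.
Here the string isn't matched end-to-end, so the call returns None.

None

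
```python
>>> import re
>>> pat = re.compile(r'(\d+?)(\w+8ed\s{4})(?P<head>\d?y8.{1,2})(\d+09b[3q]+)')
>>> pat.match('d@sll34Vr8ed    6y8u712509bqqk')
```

None

Pattern: one or more of a digit (lazy) (captured); then one or more of a word character, then the literal '8ed', then exactly 4 of whitespace (captured); then optionally a digit, then the literal 'y8', then 1 to 2 of any character (captured as 'head'); then one or more of a digit, then the literal '09b', then one or more of one of [3q] (captured).
`match` is anchored at position 0; if the pattern doesn't fit there, it returns None.
Here the pattern fails at index 0, so the call returns None.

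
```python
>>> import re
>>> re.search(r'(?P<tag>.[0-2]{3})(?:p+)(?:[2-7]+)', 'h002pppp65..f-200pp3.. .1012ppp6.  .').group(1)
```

The match spans [0:10] → 'h002pppp65'.
Captured: group 1 = 'h002'.

'h002'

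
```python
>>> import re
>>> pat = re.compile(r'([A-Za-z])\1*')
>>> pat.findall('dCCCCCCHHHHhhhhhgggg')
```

['d', 'C', 'H', 'h', 'g']

A backreference is literal: `\1` must see the identical characters the first group matched.
`findall` collects group 1 from each match (5 total).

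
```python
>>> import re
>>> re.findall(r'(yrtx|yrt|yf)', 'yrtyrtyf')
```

Walking the string: at [0:3] match 'yrt', group 1 = 'yrt'; at [3:6] match 'yrt', group 1 = 'yrt'; at [6:8] match 'yf', group 1 = 'yf'.
With a single group, `findall` returns only what that group captured — 3 items.

['yrt', 'yrt', 'yf']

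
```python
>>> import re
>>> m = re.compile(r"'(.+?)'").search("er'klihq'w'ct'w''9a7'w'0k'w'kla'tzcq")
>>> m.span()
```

(2, 9)

Because the quantifier is non-greedy, it stops expanding at the earliest point where the rest of the pattern can succeed.
Unlike `match`, `search` isn't anchored — it looks for the pattern anywhere in the string.
The match spans [2:9] → "'klihq'".
Captured: group 1 = 'klihq'.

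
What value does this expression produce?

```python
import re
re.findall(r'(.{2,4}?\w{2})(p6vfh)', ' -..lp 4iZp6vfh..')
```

2 groups means the one result is a tuple of 2 captured strings — 1 here.

[('lp 4iZ', 'p6vfh')]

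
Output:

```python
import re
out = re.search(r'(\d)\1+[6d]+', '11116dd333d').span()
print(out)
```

(0, 7)

A backreference is literal: `\1` must see the identical characters the first group matched.
`search` walks the string left to right and returns the first match it finds.
The match spans [0:7] → '11116dd'.
Captured: group 1 = '1'.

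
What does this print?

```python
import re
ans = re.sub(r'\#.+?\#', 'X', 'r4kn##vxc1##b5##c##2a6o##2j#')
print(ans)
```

A `+?`/`*?`/`{m,n}?` starts at its minimum and grows only as far as needed for what follows to match.
Matches: at [4:11] → '##vxc1#'; at [11:15] → '#b5#'; at [15:18] → '#c#'; at [18:24] → '#2a6o#'; at [24:28] → '#2j#'.
Every occurrence is swapped for 'X'.

r4knXXXXX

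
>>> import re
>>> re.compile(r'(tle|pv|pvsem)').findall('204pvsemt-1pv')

['pv', 'pv']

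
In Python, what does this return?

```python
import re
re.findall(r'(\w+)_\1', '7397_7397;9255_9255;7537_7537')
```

['7397', '9255', '7537']

`\1` has to match the exact text group 1 already captured.
One capturing group, so `findall` returns just the captured substring from each match — 3 in all.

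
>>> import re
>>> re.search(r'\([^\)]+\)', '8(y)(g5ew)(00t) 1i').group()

The match spans [1:4] → '(y)'.

'(y)'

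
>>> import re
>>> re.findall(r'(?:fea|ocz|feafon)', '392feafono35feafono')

Branches in `(...|...)` are attempted left-to-right; the first branch that allows the whole pattern to succeed is taken.
Matches: at [3:6] → 'fea'; at [12:15] → 'fea'.
Since nothing is captured, `findall` lists the 2 matched substrings directly.

['fea', 'fea']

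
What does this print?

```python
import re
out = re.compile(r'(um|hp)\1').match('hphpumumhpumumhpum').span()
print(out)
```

(0, 4)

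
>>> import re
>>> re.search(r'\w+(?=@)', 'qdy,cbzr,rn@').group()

'rn'

The `(?=…)`/`(?<=…)` assertion just peeks at neighbouring text; it doesn't advance the match position.
`re.search` scans for the first position where the pattern succeeds.
The match spans [9:11] → 'rn'.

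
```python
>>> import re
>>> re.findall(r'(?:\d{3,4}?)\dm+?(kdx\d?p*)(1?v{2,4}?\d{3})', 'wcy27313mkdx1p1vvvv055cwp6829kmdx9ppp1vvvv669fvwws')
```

[('kdx1p', '1vvvv055')]

This matches 3 to 4 of a digit (lazy) (non-capturing group); then a digit, then one or more of the literal 'm' (lazy); then the literal 'kdx', then optionally a digit, then zero or more of a literal 'p' (captured); then optionally a literal '1', then 2 to 4 of the literal 'v' (lazy), then exactly 3 of a digit (captured).
2 groups means the one result is a tuple of 2 captured strings — 1 here.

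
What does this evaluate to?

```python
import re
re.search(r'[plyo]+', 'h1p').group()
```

This matches one or more of one of [plyo].
Unlike `match`, `search` isn't anchored — it looks for the pattern anywhere in the string.
The match spans [2:3] → 'p'.

'p'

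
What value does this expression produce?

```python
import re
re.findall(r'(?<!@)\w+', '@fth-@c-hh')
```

`(?!…)`/`(?<!…)` only lets a position through if the neighbouring text does NOT match; no characters are consumed.
No capturing groups, so `findall` returns the 2 full match strings.

['th', 'hh']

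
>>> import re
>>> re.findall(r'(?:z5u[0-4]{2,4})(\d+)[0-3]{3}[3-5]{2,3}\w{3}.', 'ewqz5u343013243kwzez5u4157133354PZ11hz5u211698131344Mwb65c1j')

The pattern matches the literal 'z5u', then 2 to 4 of a character in [0-4] (non-capturing group); then one or more of a digit (captured); then exactly 3 of a character in [0-3], then 2 to 3 of a character in [3-5], then exactly 3 of a word character; then any character.
Walking the string: at [3:19] match 'z5u343013243kwze', group 1 = '0'; at [19:36] match 'z5u4157133354PZ11', group 1 = '571'; at [37:56] match 'z5u211698131344Mwb6', group 1 = '6981'.
Because there's exactly one group, `findall` drops the full match and keeps group 1 from each hit.

['0', '571', '6981']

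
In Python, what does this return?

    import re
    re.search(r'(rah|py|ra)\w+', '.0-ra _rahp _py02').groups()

The match spans [7:11] → 'rahp'.
Captured: group 1 = 'rah'.

('rah',)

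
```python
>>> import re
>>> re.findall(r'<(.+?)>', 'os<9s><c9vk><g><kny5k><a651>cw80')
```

With the lazy modifier that quantifier settles for the fewest repetitions that let the rest of the pattern succeed (the atoms after it are unaffected and can still be greedy).
Matches: at [2:6] match '<9s>', group 1 = '9s'; at [6:12] match '<c9vk>', group 1 = 'c9vk'; at [12:15] match '<g>', group 1 = 'g'; at [15:22] match '<kny5k>', group 1 = 'kny5k'; at [22:28] match '<a651>', group 1 = 'a651'.
With a single group, `findall` returns only what that group captured — 5 items.

['9s', 'c9vk', 'g', 'kny5k', 'a651']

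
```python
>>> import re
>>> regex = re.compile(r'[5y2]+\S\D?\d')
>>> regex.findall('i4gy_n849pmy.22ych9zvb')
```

['y_n8', 'y.2', '2ych9']

The pattern matches one or more of one of [5y2], then a non-whitespace character; then optionally a non-digit, then a digit.
With no groups in the pattern, `findall` gives back each whole match — 3 here.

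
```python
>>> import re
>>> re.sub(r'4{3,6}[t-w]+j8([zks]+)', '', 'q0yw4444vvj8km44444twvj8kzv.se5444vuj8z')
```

'q0ywmv.se5'

The pattern matches 3 to 6 of the literal '4', then one or more of a character in [t-w], then the literal 'j8'; then one or more of one of [zks] (captured).
Matches: at [4:13] → '4444vvj8k'; at [14:26] → '44444twvj8kz'; at [31:39] → '444vuj8z'.
Every occurrence is swapped for ''.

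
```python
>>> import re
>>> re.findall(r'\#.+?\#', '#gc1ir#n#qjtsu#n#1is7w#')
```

['#gc1ir#', '#qjtsu#', '#1is7w#']

A non-greedy quantifier consumes as few characters as it can — just enough that the remainder of the pattern still matches from where it stops; whatever follows it matches normally.
Since nothing is captured, `findall` lists the 3 matched substrings directly.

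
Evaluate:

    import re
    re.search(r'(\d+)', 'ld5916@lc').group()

'5916'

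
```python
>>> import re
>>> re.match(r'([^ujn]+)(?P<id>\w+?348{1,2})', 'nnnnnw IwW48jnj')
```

None

Pattern: one or more of any character except [ujn] (captured); then one or more of a word character (lazy), then the literal '34', then 1 to 2 of a literal '8' (captured as 'id').
With `match`, the pattern is implicitly anchored at the beginning.
Here the pattern fails at index 0, so the call returns None.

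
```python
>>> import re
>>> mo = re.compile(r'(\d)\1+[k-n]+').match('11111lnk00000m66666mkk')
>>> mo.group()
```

'11111lnk'

`match` is anchored at position 0; if the pattern doesn't fit there, it returns None.
The match spans [0:8] → '11111lnk'.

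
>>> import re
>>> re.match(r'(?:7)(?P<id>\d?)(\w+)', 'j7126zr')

None

The pattern matches a literal '7' (non-capturing group); then optionally a digit (captured as 'id'); then one or more of a word character (captured).
`re.match` won't scan ahead — the pattern has to work from the very first character.
Here the pattern fails at index 0, so the call returns None.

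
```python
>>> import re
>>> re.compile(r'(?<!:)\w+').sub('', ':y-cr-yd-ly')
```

':y---'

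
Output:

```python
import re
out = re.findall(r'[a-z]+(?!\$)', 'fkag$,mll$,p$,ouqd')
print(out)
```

['fka', 'ml', 'ouqd']

The negative lookaround is zero-width — it rules out positions where the adjacent text would match, without consuming anything.
Scanning left to right: at [0:3] → 'fka'; at [6:8] → 'ml'; at [14:18] → 'ouqd'.
No capturing groups, so `findall` returns the 3 full match strings.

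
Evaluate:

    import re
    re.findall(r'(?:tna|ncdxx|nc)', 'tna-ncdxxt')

['tna', 'ncdxx']

Alternation isn't longest-match — the leftmost alternative that fits at this position is chosen.
Walking the string: at [0:3] → 'tna'; at [4:9] → 'ncdxx'.
`findall` yields the raw match text (2 of them) because the pattern has no groups.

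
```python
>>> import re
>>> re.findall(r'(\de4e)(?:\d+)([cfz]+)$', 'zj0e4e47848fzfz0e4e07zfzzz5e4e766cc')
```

This matches a digit, then the literal 'e4e' (captured); then one or more of a digit (non-capturing group); then one or more of one of [cfz] (captured); then anchored at the end.
Matches: at [26:35] match '5e4e766cc', groups = ('5e4e', 'cc').
Multiple groups make `findall` return tuples — one 2-tuple for the one match.

[('5e4e', 'cc')]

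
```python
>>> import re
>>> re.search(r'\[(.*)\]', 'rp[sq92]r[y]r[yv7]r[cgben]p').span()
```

(2, 26)

`search` walks the string left to right and returns the first match it finds.
The match spans [2:26] → '[sq92]r[y]r[yv7]r[cgben]'.
Captured: group 1 = 'sq92]r[y]r[yv7]r[cgben'.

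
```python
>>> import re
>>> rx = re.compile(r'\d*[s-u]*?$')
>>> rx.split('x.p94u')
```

['x.p', '', '']

Pattern: zero or more of a digit; then zero or more of a character in [s-u] (lazy); then anchored at the end.
Matches to split on: at [3:6] → '94u'; at [6:6] → ''.
Each match becomes a cut point; 3 segments remain.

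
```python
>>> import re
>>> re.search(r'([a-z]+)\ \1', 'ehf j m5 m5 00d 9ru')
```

After group 1 captures some text, `\1` only succeeds where that same text appears again.
Unlike `match`, `search` isn't anchored — it looks for the pattern anywhere in the string.
Here nothing in the string fits, so the call returns None.

None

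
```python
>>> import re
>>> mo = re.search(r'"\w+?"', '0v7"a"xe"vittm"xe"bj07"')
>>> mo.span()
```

(3, 6)

`search` walks the string left to right and returns the first match it finds.
The match spans [3:6] → '"a"'.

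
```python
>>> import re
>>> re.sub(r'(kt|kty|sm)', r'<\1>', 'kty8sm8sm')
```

'<kt>y8<sm>8<sm>'

`|` is ordered: at each position the engine commits to the first alternative that works.
Each match is replaced using the text its own group 1 captured.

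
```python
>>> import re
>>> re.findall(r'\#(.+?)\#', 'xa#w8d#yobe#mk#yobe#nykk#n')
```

Matches: at [2:7] match '#w8d#', group 1 = 'w8d'; at [11:15] match '#mk#', group 1 = 'mk'; at [19:25] match '#nykk#', group 1 = 'nykk'.
`findall` collects group 1 from each match (3 total).

['w8d', 'mk', 'nykk']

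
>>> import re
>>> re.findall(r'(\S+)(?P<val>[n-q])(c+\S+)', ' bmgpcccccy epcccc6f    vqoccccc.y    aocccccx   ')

[('bmg', 'p', 'cccccy'), ('e', 'p', 'cccc6f'), ('vq', 'o', 'ccccc.y'), ('a', 'o', 'cccccx')]

This matches one or more of a non-whitespace character (captured); then a character in [n-q] (captured as 'val'); then one or more of a literal 'c', then one or more of a non-whitespace character (captured).
Walking the string: at [1:11] match 'bmgpcccccy', groups = ('bmg', 'p', 'cccccy'); at [12:20] match 'epcccc6f', groups = ('e', 'p', 'cccc6f'); at [24:34] match 'vqoccccc.y', groups = ('vq', 'o', 'ccccc.y'); at [38:46] match 'aocccccx', groups = ('a', 'o', 'cccccx').
3 groups means each result is a tuple of 3 captured strings — 4 here.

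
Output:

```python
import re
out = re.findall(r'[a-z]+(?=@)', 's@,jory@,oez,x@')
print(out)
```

['s', 'jory', 'x']

The `(?=…)`/`(?<=…)` assertion just peeks at neighbouring text; it doesn't advance the match position.
With no groups in the pattern, `findall` gives back each whole match — 3 here.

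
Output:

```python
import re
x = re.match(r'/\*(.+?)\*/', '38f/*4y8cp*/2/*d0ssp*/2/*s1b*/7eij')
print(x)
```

None

`re.match` won't scan ahead — the pattern has to work from the very first character.
Here the string doesn't start with a match, so the call returns None.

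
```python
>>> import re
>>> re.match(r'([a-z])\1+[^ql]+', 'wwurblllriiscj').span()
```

(0, 5)

The backreference `\1` re-matches whatever the first group consumed, character for character.
`re.match` won't scan ahead — the pattern has to work from the very first character.
The match spans [0:5] → 'wwurb'.
Captured: group 1 = 'w'.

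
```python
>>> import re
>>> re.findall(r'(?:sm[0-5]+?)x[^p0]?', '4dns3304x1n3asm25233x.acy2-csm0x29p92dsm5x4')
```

['sm25233x.', 'sm0x2', 'sm5x4']

The pattern matches the literal 'sm', then one or more of a character in [0-5] (lazy) (non-capturing group); then the literal 'x', then optionally any character except [p0].
Scanning left to right: at [13:22] → 'sm25233x.'; at [28:33] → 'sm0x2'; at [38:43] → 'sm5x4'.
Since nothing is captured, `findall` lists the 3 matched substrings directly.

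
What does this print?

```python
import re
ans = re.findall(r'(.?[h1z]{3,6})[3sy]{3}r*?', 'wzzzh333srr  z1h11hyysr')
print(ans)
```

The pattern matches optionally any character, then 3 to 6 of one of [h1z] (captured); then exactly 3 of one of [3sy], then zero or more of a literal 'r' (lazy).
Matches: at [0:8] match 'wzzzh333', group 1 = 'wzzzh'; at [12:22] match ' z1h11hyys', group 1 = ' z1h11h'.
Because there's exactly one group, `findall` drops the full match and keeps group 1 from each hit.

['wzzzh', ' z1h11h']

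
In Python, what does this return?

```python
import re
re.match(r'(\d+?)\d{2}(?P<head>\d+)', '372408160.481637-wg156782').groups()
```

This matches one or more of a digit (lazy) (captured); then exactly 2 of a digit; then one or more of a digit (captured as 'head').
With `match`, the pattern is implicitly anchored at the beginning.
The match spans [0:9] → '372408160'.
Captured: group 1 = '3', group 2 = '408160'.

('3', '408160')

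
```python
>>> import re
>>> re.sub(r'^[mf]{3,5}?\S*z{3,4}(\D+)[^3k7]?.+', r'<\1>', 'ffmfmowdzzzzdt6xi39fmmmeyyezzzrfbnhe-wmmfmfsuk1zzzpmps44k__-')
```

'<pmps>'

The pattern matches anchored at the start of the string; then 3 to 5 of one of [mf] (lazy), then zero or more of a non-whitespace character, then 3 to 4 of the literal 'z'; then one or more of a non-digit (captured); then optionally any character except [3k7], then one or more of any character.
Matches: at [0:60] → 'ffmfmowdzzzzdt6xi39fmmmeyyezzzrfbnhe-wmmfmfsuk1zzzpmps44k__-'.
Each match is replaced using the text its own group 1 captured.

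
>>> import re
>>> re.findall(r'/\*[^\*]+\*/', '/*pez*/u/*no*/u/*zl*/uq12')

`findall` yields the raw match text (3 of them) because the pattern has no groups.

['/*pez*/', '/*no*/', '/*zl*/']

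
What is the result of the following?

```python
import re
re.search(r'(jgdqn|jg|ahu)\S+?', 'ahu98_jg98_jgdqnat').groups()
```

('ahu',)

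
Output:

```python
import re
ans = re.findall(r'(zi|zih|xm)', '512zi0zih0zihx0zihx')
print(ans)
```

['zi', 'zi', 'zi', 'zi']

The regex engine tests alternatives in the order written; an earlier branch that matches wins even if a later one would match more.
One capturing group, so `findall` returns just the captured substring from each match — 4 in all.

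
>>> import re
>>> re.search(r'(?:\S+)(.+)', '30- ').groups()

(' ',)

The pattern matches one or more of a non-whitespace character (non-capturing group); then one or more of any character (captured).
`search` walks the string left to right and returns the first match it finds.
The match spans [0:4] → '30- '.
Captured: group 1 = ' '.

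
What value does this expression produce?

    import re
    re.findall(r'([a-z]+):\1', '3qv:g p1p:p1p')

['p']

The backreference `\1` re-matches whatever the first group consumed, character for character.
Matches: at [8:11] match 'p:p', group 1 = 'p'.
Because there's exactly one group, `findall` drops the full match and keeps group 1 from the one hit.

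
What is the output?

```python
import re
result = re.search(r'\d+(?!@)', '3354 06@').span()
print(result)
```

The negative lookaround is zero-width — it rules out positions where the adjacent text would match, without consuming anything.
`re.search` tries every starting position until one works.
The match spans [0:4] → '3354'.

(0, 4)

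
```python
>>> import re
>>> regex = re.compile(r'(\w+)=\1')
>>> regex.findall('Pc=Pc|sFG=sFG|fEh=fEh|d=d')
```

['Pc', 'sFG', 'fEh', 'd']

The backreference `\1` re-matches whatever the first group consumed, character for character.
Matches: at [0:5] match 'Pc=Pc', group 1 = 'Pc'; at [6:13] match 'sFG=sFG', group 1 = 'sFG'; at [14:21] match 'fEh=fEh', group 1 = 'fEh'; at [22:25] match 'd=d', group 1 = 'd'.
One capturing group, so `findall` returns just the captured substring from each match — 4 in all.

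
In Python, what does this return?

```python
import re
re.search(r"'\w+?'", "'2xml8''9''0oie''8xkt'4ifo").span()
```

(0, 7)

`search` walks the string left to right and returns the first match it finds.
The match spans [0:7] → "'2xml8'".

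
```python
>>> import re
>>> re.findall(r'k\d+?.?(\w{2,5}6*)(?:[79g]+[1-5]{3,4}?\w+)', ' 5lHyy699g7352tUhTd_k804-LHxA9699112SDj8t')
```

`findall` collects group 1 from the one match (1 total).

['LHxA96']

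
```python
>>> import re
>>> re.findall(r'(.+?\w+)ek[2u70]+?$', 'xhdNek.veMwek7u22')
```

['xhdNek.veMw']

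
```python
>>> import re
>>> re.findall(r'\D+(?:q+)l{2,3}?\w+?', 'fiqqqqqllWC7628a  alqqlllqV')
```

['fiqqqqqllW', 'a  alqqlll']

This matches one or more of a non-digit; then one or more of a literal 'q' (non-capturing group); then 2 to 3 of the literal 'l' (lazy), then one or more of a word character (lazy).
Walking the string: at [0:10] → 'fiqqqqqllW'; at [15:25] → 'a  alqqlll'.
With no groups in the pattern, `findall` gives back each whole match — 2 here.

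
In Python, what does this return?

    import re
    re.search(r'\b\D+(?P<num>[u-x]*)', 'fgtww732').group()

'fgtww'

The pattern matches a word boundary (`\b`, zero-width); then one or more of a non-digit; then zero or more of a character in [u-x] (captured as 'num').
`re.search` scans for the first position where the pattern succeeds.
The match spans [0:5] → 'fgtww'.
Captured: group 1 = ''.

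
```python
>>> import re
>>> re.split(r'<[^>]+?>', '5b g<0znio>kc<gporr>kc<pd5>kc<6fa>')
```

['5b g', 'kc', 'kc', 'kc', '']

The string is cut at each match, leaving 5 pieces.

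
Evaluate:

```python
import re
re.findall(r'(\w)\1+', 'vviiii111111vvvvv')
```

['v', 'i', '1', 'v']

`\1` is not a pattern — it's the concrete string captured by group 1, re-applied verbatim.
`findall` collects group 1 from each match (4 total).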